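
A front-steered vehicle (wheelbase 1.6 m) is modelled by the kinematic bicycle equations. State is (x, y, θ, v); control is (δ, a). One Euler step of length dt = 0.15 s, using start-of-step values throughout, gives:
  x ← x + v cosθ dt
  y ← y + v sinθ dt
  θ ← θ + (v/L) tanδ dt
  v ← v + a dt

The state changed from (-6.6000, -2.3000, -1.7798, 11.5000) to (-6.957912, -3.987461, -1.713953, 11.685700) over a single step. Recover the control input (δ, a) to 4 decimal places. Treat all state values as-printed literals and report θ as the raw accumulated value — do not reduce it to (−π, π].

δ = 0.0610, a = 1.2380

a = (v'−v)/dt = (0.185700)/0.15 = 1.2380
Δθ = θ'−θ = 0.065847;  (v·dt/L) = 11.5000·0.15/1.6 = 1.078125
tan δ = Δθ·L/(v·dt) = 0.061075  →  δ = 0.0610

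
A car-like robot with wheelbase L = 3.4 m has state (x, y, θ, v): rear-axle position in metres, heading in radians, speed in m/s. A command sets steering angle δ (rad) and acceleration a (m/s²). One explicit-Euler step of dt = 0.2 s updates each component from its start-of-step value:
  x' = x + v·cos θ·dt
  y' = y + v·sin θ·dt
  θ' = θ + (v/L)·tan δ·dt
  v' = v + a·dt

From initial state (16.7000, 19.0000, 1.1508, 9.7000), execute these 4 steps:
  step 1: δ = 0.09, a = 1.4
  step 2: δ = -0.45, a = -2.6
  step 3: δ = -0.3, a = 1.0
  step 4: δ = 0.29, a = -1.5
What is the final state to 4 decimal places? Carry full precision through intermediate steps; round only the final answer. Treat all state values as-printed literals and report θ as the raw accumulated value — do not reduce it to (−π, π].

(20.7763, 25.4493, 0.9161, 9.3600)

after step 1 (δ=0.09, a=1.4): (17.491049, 20.771395, 1.202292, 9.980000)
after step 2 (δ=-0.45, a=-2.6): (18.210049, 22.633398, 0.918710, 9.460000)
after step 3 (δ=-0.3, a=1.0): (19.358201, 24.137197, 0.746574, 9.660000)
after step 4 (δ=0.29, a=-1.5): (20.776328, 25.449272, 0.916142, 9.360000)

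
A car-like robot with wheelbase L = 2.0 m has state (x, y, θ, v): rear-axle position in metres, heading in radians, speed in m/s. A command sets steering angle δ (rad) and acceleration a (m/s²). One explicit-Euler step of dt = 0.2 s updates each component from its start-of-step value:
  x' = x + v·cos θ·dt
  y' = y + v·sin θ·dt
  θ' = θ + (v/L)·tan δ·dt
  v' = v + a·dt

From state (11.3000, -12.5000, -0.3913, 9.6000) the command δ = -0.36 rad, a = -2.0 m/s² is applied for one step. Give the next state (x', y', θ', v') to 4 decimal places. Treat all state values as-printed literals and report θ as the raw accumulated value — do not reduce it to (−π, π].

x' = 11.3000 + 9.6000·cos(-0.3913)·0.2 = 13.0749
y' = -12.5000 + 9.6000·sin(-0.3913)·0.2 = -13.2323
θ' = -0.3913 + (9.6000/2.0)·tan(-0.36)·0.2 = -0.7526
v' = 9.6000 − 2.0000·0.2 = 9.2000

(13.0749, -13.2323, -0.7526, 9.2000)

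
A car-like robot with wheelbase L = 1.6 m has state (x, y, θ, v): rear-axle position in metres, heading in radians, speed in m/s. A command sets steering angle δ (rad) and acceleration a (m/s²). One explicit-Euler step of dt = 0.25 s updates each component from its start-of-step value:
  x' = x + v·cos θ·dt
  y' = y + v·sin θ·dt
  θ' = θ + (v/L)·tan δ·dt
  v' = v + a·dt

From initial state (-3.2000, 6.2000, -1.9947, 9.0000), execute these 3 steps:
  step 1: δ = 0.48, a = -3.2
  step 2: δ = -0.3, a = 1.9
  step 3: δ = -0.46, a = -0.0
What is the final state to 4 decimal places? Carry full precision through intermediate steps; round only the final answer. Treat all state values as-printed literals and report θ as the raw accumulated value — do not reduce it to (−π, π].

after step 1 (δ=0.48, a=-3.2): (-4.125474, 4.149147, -1.262591, 8.200000)
after step 2 (δ=-0.3, a=1.9): (-3.503608, 2.195744, -1.658928, 8.675000)
after step 3 (δ=-0.46, a=-0.0): (-3.694497, 0.035411, -2.330493, 8.675000)

(-3.6945, 0.0354, -2.3305, 8.6750)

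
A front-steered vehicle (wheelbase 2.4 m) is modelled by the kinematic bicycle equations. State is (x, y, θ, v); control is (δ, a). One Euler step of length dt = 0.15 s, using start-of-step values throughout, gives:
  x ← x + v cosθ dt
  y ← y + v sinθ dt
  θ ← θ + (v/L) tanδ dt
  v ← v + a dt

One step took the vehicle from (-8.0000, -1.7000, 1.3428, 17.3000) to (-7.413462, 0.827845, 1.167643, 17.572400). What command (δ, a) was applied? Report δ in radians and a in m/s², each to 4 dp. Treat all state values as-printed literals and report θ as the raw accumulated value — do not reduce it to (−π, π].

a = (v'−v)/dt = (0.272400)/0.15 = 1.8160
Δθ = θ'−θ = -0.175157;  (v·dt/L) = 17.3000·0.15/2.4 = 1.081250
tan δ = Δθ·L/(v·dt) = -0.161995  →  δ = -0.1606

δ = -0.1606, a = 1.8160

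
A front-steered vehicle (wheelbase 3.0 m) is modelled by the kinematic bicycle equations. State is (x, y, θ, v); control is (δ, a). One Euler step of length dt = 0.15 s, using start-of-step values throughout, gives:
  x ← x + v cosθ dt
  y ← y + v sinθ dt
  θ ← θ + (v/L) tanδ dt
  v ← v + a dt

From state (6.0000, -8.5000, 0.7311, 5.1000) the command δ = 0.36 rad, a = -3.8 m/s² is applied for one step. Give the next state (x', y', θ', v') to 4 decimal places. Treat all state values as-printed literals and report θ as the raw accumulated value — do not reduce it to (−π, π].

x' = 6.0000 + 5.1000·cos(0.7311)·0.15 = 6.5695
y' = -8.5000 + 5.1000·sin(0.7311)·0.15 = -7.9892
θ' = 0.7311 + (5.1000/3.0)·tan(0.36)·0.15 = 0.8271
v' = 5.1000 − 3.8000·0.15 = 4.5300

(6.5695, -7.9892, 0.8271, 4.5300)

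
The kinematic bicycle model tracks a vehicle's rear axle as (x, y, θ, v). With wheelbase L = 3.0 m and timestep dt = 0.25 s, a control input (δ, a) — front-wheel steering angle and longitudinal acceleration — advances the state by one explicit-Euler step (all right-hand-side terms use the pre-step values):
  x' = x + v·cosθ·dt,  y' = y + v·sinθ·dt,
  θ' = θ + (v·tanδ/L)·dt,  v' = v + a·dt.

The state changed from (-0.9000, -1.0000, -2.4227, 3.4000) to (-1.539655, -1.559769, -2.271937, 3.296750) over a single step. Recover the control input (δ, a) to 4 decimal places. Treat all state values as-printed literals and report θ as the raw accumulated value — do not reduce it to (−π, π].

δ = 0.4890, a = -0.4130

a = (v'−v)/dt = (-0.103250)/0.25 = -0.4130
Δθ = θ'−θ = 0.150763;  (v·dt/L) = 3.4000·0.25/3.0 = 0.283333
tan δ = Δθ·L/(v·dt) = 0.532105  →  δ = 0.4890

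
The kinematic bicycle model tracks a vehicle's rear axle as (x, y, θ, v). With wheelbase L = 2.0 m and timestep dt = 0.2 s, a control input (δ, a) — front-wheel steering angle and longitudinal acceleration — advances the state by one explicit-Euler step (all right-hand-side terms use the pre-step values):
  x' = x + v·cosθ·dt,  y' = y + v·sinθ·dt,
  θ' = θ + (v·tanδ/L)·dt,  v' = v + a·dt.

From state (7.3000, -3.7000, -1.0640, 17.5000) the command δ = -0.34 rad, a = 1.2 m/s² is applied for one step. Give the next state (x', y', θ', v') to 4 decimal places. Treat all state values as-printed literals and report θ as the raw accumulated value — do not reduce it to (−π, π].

x' = 7.3000 + 17.5000·cos(-1.0640)·0.2 = 8.9988
y' = -3.7000 + 17.5000·sin(-1.0640)·0.2 = -6.7601
θ' = -1.0640 + (17.5000/2.0)·tan(-0.34)·0.2 = -1.6830
v' = 17.5000 + 1.2000·0.2 = 17.7400

(8.9988, -6.7601, -1.6830, 17.7400)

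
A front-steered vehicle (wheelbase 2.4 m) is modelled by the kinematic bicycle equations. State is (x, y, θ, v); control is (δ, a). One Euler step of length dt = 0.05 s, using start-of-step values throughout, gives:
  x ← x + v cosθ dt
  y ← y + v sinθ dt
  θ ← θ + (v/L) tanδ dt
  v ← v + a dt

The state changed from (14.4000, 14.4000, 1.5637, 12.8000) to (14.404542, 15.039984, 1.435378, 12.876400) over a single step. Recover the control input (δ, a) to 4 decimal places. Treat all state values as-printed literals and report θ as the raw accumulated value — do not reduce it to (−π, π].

a = (v'−v)/dt = (0.076400)/0.05 = 1.5280
Δθ = θ'−θ = -0.128322;  (v·dt/L) = 12.8000·0.05/2.4 = 0.266667
tan δ = Δθ·L/(v·dt) = -0.481208  →  δ = -0.4485

δ = -0.4485, a = 1.5280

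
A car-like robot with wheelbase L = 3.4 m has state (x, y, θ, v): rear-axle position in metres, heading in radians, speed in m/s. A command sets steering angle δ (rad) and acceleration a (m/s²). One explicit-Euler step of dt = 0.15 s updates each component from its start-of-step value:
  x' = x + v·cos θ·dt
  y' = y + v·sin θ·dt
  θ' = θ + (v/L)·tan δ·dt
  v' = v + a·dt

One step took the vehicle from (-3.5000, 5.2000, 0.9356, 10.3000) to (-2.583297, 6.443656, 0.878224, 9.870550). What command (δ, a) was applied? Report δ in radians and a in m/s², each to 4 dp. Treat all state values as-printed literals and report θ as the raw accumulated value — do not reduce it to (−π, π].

δ = -0.1256, a = -2.8630

a = (v'−v)/dt = (-0.429450)/0.15 = -2.8630
Δθ = θ'−θ = -0.057376;  (v·dt/L) = 10.3000·0.15/3.4 = 0.454412
tan δ = Δθ·L/(v·dt) = -0.126264  →  δ = -0.1256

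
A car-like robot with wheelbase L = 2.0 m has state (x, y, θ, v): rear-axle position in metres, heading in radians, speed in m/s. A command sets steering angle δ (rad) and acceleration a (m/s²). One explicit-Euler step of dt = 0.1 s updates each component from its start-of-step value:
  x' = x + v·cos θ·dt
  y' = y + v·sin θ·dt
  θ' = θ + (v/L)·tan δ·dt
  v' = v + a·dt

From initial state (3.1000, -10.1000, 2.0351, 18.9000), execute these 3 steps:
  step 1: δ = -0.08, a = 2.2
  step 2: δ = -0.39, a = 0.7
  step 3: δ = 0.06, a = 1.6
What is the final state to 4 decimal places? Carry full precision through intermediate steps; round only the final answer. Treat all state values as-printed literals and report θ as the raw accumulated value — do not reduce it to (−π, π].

(1.5378, -4.7216, 1.6240, 19.3500)

after step 1 (δ=-0.08, a=2.2): (2.253657, -8.410088, 1.959338, 19.120000)
after step 2 (δ=-0.39, a=0.7): (1.529316, -6.640603, 1.566370, 19.190000)
after step 3 (δ=0.06, a=1.6): (1.537811, -4.721622, 1.624009, 19.350000)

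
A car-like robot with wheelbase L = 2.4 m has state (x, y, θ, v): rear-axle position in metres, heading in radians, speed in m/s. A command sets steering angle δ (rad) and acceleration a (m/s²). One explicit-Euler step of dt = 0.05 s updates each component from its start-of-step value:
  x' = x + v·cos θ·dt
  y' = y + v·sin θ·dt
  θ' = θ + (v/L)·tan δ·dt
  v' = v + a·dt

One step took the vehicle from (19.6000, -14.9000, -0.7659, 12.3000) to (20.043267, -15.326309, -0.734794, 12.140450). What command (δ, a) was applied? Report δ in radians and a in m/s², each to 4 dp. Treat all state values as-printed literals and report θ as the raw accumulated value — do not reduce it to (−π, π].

δ = 0.1208, a = -3.1910

a = (v'−v)/dt = (-0.159550)/0.05 = -3.1910
Δθ = θ'−θ = 0.031106;  (v·dt/L) = 12.3000·0.05/2.4 = 0.256250
tan δ = Δθ·L/(v·dt) = 0.121389  →  δ = 0.1208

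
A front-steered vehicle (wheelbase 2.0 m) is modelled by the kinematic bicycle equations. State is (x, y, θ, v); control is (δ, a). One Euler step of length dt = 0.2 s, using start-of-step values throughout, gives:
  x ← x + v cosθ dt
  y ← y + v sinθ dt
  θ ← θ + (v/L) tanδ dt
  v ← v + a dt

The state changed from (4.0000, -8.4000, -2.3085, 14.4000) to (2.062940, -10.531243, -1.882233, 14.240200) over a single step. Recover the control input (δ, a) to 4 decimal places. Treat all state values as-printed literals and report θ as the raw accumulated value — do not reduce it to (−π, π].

a = (v'−v)/dt = (-0.159800)/0.2 = -0.7990
Δθ = θ'−θ = 0.426267;  (v·dt/L) = 14.4000·0.2/2.0 = 1.440000
tan δ = Δθ·L/(v·dt) = 0.296019  →  δ = 0.2878

δ = 0.2878, a = -0.7990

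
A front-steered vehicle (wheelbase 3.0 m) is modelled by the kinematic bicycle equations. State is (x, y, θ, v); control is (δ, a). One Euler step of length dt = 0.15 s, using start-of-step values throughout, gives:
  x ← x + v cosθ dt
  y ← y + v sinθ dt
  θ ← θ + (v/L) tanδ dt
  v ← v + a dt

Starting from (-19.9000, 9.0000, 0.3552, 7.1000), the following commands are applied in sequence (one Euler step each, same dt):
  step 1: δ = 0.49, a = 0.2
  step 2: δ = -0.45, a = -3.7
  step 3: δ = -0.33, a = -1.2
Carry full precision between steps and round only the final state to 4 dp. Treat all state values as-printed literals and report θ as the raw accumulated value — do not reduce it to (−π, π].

after step 1 (δ=0.49, a=0.2): (-18.901481, 9.370383, 0.544553, 7.130000)
after step 2 (δ=-0.45, a=-3.7): (-17.986674, 9.924423, 0.372344, 6.575000)
after step 3 (δ=-0.33, a=-1.2): (-17.068005, 10.283220, 0.259739, 6.395000)

(-17.0680, 10.2832, 0.2597, 6.3950)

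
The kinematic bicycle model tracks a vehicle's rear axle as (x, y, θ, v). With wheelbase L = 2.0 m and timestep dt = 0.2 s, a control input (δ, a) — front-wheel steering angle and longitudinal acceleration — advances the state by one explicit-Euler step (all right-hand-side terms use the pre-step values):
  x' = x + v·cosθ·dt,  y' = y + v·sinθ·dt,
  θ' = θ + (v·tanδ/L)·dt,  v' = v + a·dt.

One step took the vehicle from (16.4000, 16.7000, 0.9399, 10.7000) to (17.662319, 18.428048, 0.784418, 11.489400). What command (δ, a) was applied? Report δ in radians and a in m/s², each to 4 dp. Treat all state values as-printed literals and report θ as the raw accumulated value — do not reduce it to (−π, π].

a = (v'−v)/dt = (0.789400)/0.2 = 3.9470
Δθ = θ'−θ = -0.155482;  (v·dt/L) = 10.7000·0.2/2.0 = 1.070000
tan δ = Δθ·L/(v·dt) = -0.145310  →  δ = -0.1443

δ = -0.1443, a = 3.9470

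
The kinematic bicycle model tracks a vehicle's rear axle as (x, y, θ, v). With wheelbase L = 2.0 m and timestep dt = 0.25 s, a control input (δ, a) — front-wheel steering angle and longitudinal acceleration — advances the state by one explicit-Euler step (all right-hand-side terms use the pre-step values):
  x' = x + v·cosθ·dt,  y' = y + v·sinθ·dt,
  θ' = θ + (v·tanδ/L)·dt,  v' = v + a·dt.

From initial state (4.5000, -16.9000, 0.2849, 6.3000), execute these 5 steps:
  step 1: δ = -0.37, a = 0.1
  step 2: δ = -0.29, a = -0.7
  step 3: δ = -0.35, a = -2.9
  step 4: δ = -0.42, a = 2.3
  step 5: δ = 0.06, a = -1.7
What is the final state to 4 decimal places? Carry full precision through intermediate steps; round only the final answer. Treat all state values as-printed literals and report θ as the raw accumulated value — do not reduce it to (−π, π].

(11.2462, -18.6906, -0.7949, 5.5750)

after step 1 (δ=-0.37, a=0.1): (6.011511, -16.457328, -0.020542, 6.325000)
after step 2 (δ=-0.29, a=-0.7): (7.592428, -16.489808, -0.256475, 6.150000)
after step 3 (δ=-0.35, a=-2.9): (9.079636, -16.879829, -0.537091, 5.425000)
after step 4 (δ=-0.42, a=2.3): (10.244928, -17.573739, -0.839923, 6.000000)
after step 5 (δ=0.06, a=-1.7): (11.246209, -18.690626, -0.794868, 5.575000)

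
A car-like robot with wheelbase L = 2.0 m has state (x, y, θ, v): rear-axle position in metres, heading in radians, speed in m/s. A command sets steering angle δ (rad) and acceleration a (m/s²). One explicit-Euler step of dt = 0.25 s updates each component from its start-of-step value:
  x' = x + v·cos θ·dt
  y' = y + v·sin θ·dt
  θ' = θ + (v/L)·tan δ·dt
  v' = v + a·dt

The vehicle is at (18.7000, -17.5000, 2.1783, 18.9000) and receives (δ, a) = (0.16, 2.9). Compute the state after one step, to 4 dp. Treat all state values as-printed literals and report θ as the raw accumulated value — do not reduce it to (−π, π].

x' = 18.7000 + 18.9000·cos(2.1783)·0.25 = 16.0029
y' = -17.5000 + 18.9000·sin(2.1783)·0.25 = -13.6204
θ' = 2.1783 + (18.9000/2.0)·tan(0.16)·0.25 = 2.5596
v' = 18.9000 + 2.9000·0.25 = 19.6250

(16.0029, -13.6204, 2.5596, 19.6250)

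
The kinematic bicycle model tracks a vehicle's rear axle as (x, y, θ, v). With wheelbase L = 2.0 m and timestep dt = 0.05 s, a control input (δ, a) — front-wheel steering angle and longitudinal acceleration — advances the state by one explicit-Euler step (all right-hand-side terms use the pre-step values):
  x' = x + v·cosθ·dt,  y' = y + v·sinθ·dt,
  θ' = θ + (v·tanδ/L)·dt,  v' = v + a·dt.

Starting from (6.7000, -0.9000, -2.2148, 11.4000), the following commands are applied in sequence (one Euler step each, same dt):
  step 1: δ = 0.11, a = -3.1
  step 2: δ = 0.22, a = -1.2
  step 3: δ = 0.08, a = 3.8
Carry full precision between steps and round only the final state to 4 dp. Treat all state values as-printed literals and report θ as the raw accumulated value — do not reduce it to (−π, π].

(5.7424, -2.2927, -2.0980, 11.3750)

after step 1 (δ=0.11, a=-3.1): (6.357771, -1.355828, -2.183323, 11.245000)
after step 2 (δ=0.22, a=-1.2): (6.034513, -1.815860, -2.120458, 11.185000)
after step 3 (δ=0.08, a=3.8): (5.742361, -2.292733, -2.098040, 11.375000)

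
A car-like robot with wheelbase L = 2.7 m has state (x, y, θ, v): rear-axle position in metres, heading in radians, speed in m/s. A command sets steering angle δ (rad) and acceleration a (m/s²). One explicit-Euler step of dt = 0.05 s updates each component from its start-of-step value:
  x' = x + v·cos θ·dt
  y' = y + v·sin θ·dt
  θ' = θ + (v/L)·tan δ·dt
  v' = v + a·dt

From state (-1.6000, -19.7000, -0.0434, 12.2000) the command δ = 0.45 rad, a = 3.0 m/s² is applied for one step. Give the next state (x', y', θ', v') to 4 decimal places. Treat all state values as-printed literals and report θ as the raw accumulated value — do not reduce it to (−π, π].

x' = -1.6000 + 12.2000·cos(-0.0434)·0.05 = -0.9906
y' = -19.7000 + 12.2000·sin(-0.0434)·0.05 = -19.7265
θ' = -0.0434 + (12.2000/2.7)·tan(0.45)·0.05 = 0.0657
v' = 12.2000 + 3.0000·0.05 = 12.3500

(-0.9906, -19.7265, 0.0657, 12.3500)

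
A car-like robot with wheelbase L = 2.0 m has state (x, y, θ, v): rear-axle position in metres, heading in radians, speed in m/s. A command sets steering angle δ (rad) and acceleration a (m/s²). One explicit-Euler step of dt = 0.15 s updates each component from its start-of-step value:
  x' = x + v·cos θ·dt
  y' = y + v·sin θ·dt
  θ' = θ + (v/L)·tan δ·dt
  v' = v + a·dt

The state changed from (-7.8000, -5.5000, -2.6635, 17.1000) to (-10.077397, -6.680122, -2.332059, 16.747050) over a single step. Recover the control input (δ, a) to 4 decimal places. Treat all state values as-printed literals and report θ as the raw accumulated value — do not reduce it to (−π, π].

δ = 0.2529, a = -2.3530

a = (v'−v)/dt = (-0.352950)/0.15 = -2.3530
Δθ = θ'−θ = 0.331441;  (v·dt/L) = 17.1000·0.15/2.0 = 1.282500
tan δ = Δθ·L/(v·dt) = 0.258434  →  δ = 0.2529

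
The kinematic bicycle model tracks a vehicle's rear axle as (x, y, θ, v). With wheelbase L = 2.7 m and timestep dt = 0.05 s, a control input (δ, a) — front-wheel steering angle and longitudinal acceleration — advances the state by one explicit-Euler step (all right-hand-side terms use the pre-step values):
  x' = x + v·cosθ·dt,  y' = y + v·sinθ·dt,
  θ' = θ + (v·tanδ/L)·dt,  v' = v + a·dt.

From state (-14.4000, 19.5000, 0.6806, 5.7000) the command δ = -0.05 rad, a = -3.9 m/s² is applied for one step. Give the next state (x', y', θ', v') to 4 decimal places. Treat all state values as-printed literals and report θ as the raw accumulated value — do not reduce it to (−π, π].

x' = -14.4000 + 5.7000·cos(0.6806)·0.05 = -14.1785
y' = 19.5000 + 5.7000·sin(0.6806)·0.05 = 19.6793
θ' = 0.6806 + (5.7000/2.7)·tan(-0.05)·0.05 = 0.6753
v' = 5.7000 − 3.9000·0.05 = 5.5050

(-14.1785, 19.6793, 0.6753, 5.5050)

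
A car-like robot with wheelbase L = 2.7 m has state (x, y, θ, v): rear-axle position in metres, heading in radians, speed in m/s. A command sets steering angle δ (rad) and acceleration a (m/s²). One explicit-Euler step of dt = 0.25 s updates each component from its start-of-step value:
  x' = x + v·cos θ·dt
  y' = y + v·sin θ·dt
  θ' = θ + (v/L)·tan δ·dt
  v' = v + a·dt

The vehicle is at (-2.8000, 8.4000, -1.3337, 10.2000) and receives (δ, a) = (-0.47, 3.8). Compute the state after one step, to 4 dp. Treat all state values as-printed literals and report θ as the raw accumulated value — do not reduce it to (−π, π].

x' = -2.8000 + 10.2000·cos(-1.3337)·0.25 = -2.2011
y' = 8.4000 + 10.2000·sin(-1.3337)·0.25 = 5.9213
θ' = -1.3337 + (10.2000/2.7)·tan(-0.47)·0.25 = -1.8134
v' = 10.2000 + 3.8000·0.25 = 11.1500

(-2.2011, 5.9213, -1.8134, 11.1500)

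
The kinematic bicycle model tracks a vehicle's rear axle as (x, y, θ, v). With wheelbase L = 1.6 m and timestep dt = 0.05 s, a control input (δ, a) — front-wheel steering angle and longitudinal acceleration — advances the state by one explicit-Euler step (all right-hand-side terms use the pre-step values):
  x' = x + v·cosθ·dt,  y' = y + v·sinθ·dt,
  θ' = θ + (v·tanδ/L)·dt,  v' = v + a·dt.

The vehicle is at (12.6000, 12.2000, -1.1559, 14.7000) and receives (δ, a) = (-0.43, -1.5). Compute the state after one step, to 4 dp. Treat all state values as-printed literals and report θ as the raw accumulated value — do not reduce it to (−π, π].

x' = 12.6000 + 14.7000·cos(-1.1559)·0.05 = 12.8963
y' = 12.2000 + 14.7000·sin(-1.1559)·0.05 = 11.5274
θ' = -1.1559 + (14.7000/1.6)·tan(-0.43)·0.05 = -1.3666
v' = 14.7000 − 1.5000·0.05 = 14.6250

(12.8963, 11.5274, -1.3666, 14.6250)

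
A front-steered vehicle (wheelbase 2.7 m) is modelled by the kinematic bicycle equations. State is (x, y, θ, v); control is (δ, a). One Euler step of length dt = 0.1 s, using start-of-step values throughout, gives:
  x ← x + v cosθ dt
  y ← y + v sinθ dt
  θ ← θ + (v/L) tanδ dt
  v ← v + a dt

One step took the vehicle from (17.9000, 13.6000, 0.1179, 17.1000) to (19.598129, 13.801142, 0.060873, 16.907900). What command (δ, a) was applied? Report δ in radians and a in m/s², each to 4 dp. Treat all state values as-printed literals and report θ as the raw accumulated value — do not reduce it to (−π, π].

δ = -0.0898, a = -1.9210

a = (v'−v)/dt = (-0.192100)/0.1 = -1.9210
Δθ = θ'−θ = -0.057027;  (v·dt/L) = 17.1000·0.1/2.7 = 0.633333
tan δ = Δθ·L/(v·dt) = -0.090043  →  δ = -0.0898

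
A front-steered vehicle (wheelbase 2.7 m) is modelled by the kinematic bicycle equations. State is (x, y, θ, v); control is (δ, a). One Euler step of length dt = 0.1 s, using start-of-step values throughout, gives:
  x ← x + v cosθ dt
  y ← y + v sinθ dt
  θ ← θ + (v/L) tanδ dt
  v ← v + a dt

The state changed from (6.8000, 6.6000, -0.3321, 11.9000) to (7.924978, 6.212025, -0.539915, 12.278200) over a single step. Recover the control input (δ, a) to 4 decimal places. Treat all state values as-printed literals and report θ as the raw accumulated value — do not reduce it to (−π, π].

a = (v'−v)/dt = (0.378200)/0.1 = 3.7820
Δθ = θ'−θ = -0.207815;  (v·dt/L) = 11.9000·0.1/2.7 = 0.440741
tan δ = Δθ·L/(v·dt) = -0.471513  →  δ = -0.4406

δ = -0.4406, a = 3.7820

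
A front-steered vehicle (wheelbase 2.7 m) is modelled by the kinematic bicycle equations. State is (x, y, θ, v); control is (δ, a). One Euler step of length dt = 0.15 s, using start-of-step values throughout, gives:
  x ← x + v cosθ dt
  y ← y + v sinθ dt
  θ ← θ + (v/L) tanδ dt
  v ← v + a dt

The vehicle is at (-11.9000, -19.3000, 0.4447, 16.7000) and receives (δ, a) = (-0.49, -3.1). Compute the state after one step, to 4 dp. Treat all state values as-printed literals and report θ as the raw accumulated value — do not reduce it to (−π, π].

x' = -11.9000 + 16.7000·cos(0.4447)·0.15 = -9.6386
y' = -19.3000 + 16.7000·sin(0.4447)·0.15 = -18.2224
θ' = 0.4447 + (16.7000/2.7)·tan(-0.49)·0.15 = -0.0502
v' = 16.7000 − 3.1000·0.15 = 16.2350

(-9.6386, -18.2224, -0.0502, 16.2350)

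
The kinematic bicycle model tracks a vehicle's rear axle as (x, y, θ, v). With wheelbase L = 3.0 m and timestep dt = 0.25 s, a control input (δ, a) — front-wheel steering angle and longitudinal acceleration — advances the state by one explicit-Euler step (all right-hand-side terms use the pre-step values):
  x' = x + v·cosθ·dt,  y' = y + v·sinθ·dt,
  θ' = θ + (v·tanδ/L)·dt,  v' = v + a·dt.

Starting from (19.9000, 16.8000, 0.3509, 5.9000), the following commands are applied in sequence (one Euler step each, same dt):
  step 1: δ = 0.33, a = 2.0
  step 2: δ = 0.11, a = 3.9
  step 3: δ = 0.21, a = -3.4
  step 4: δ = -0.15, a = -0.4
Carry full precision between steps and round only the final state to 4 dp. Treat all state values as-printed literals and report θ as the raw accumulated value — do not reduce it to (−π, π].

(25.4561, 20.1711, 0.6270, 6.4250)

after step 1 (δ=0.33, a=2.0): (21.285119, 17.307021, 0.519308, 6.400000)
after step 2 (δ=0.11, a=3.9): (22.674179, 18.101068, 0.578212, 7.375000)
after step 3 (δ=0.21, a=-3.4): (24.218211, 19.108729, 0.709206, 6.525000)
after step 4 (δ=-0.15, a=-0.4): (25.456132, 20.171051, 0.627027, 6.425000)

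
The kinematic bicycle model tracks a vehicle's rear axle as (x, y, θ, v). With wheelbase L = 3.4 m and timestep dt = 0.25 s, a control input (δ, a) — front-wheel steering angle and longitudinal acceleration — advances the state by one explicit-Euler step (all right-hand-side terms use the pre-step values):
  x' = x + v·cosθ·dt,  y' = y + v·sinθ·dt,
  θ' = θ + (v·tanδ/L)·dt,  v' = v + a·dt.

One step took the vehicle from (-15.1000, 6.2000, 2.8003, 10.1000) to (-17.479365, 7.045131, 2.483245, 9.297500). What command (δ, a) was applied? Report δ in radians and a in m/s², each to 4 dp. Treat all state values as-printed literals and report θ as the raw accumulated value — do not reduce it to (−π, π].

a = (v'−v)/dt = (-0.802500)/0.25 = -3.2100
Δθ = θ'−θ = -0.317055;  (v·dt/L) = 10.1000·0.25/3.4 = 0.742647
tan δ = Δθ·L/(v·dt) = -0.426926  →  δ = -0.4035

δ = -0.4035, a = -3.2100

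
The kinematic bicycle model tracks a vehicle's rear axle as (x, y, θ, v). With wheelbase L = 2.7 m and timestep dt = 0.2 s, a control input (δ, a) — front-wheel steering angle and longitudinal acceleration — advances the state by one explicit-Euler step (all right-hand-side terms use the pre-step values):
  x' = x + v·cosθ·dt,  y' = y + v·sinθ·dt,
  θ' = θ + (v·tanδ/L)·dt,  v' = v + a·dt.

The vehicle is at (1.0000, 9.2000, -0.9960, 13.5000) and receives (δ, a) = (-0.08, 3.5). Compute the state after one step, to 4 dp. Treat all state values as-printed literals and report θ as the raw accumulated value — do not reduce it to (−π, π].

(2.4679, 6.9339, -1.0762, 14.2000)

x' = 1.0000 + 13.5000·cos(-0.9960)·0.2 = 2.4679
y' = 9.2000 + 13.5000·sin(-0.9960)·0.2 = 6.9339
θ' = -0.9960 + (13.5000/2.7)·tan(-0.08)·0.2 = -1.0762
v' = 13.5000 + 3.5000·0.2 = 14.2000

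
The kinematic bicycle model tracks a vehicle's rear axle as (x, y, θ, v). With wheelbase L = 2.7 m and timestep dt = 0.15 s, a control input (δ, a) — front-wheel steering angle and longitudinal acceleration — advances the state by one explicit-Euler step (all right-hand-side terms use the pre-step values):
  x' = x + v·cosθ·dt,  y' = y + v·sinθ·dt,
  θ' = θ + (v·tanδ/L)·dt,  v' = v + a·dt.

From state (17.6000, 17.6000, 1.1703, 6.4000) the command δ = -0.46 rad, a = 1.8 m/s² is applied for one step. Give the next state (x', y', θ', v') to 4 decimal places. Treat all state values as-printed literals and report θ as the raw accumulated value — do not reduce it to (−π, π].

x' = 17.6000 + 6.4000·cos(1.1703)·0.15 = 17.9743
y' = 17.6000 + 6.4000·sin(1.1703)·0.15 = 18.4840
θ' = 1.1703 + (6.4000/2.7)·tan(-0.46)·0.15 = 0.9941
v' = 6.4000 + 1.8000·0.15 = 6.6700

(17.9743, 18.4840, 0.9941, 6.6700)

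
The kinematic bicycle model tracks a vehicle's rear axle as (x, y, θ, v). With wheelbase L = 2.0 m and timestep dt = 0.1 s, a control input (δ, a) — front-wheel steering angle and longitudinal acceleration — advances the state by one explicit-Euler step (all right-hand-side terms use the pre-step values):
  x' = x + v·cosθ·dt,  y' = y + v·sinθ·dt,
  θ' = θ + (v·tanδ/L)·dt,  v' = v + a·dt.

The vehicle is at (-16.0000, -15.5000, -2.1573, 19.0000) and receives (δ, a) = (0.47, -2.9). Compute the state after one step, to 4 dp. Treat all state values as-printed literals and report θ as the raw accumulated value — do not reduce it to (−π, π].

x' = -16.0000 + 19.0000·cos(-2.1573)·0.1 = -17.0516
y' = -15.5000 + 19.0000·sin(-2.1573)·0.1 = -17.0825
θ' = -2.1573 + (19.0000/2.0)·tan(0.47)·0.1 = -1.6747
v' = 19.0000 − 2.9000·0.1 = 18.7100

(-17.0516, -17.0825, -1.6747, 18.7100)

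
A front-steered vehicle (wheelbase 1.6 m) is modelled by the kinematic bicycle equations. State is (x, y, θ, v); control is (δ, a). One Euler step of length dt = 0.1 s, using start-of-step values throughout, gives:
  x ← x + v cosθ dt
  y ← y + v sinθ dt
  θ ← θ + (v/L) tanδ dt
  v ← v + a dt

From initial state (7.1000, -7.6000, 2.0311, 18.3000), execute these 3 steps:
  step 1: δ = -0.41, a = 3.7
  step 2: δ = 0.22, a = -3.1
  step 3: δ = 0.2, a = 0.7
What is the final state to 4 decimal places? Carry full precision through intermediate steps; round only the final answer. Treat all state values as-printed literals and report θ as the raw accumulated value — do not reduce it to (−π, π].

(5.9477, -2.3047, 2.0275, 18.4300)

after step 1 (δ=-0.41, a=3.7): (6.287077, -5.960471, 1.533991, 18.670000)
after step 2 (δ=0.22, a=-3.1): (6.355778, -4.094735, 1.794926, 18.360000)
after step 3 (δ=0.2, a=0.7): (5.947712, -2.304658, 2.027536, 18.430000)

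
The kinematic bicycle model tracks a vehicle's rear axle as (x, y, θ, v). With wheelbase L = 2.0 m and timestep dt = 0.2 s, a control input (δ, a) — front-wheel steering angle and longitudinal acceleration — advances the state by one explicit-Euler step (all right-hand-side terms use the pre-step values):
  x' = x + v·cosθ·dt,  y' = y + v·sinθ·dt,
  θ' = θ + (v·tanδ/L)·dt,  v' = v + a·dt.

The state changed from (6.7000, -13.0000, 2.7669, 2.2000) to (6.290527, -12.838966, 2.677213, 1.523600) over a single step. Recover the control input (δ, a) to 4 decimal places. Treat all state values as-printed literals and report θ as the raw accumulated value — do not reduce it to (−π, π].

δ = -0.3871, a = -3.3820

a = (v'−v)/dt = (-0.676400)/0.2 = -3.3820
Δθ = θ'−θ = -0.089687;  (v·dt/L) = 2.2000·0.2/2.0 = 0.220000
tan δ = Δθ·L/(v·dt) = -0.407668  →  δ = -0.3871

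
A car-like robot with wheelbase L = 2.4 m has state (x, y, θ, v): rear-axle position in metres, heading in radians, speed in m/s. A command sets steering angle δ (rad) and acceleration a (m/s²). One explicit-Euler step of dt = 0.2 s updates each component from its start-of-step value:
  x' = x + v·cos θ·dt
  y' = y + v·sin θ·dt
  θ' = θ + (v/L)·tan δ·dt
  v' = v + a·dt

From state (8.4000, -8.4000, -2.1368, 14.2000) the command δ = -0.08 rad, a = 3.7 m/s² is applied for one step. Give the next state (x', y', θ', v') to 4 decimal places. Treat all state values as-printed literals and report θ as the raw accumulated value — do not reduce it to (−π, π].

x' = 8.4000 + 14.2000·cos(-2.1368)·0.2 = 6.8770
y' = -8.4000 + 14.2000·sin(-2.1368)·0.2 = -10.7971
θ' = -2.1368 + (14.2000/2.4)·tan(-0.08)·0.2 = -2.2317
v' = 14.2000 + 3.7000·0.2 = 14.9400

(6.8770, -10.7971, -2.2317, 14.9400)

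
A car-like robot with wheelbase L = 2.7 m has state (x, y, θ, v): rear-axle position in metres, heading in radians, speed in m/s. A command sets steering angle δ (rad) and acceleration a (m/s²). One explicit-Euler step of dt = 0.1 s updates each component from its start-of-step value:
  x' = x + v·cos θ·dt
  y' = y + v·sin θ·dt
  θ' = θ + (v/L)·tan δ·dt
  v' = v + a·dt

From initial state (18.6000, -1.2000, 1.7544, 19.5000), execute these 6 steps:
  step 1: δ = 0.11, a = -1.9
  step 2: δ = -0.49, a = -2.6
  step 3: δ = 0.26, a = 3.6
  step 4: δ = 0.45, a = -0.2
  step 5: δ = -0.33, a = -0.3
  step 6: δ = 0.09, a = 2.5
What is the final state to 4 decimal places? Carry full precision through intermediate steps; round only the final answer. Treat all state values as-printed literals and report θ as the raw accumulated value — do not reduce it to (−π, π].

after step 1 (δ=0.11, a=-1.9): (18.243981, 0.717225, 1.834166, 19.310000)
after step 2 (δ=-0.49, a=-2.6): (17.741272, 2.581640, 1.452695, 19.050000)
after step 3 (δ=0.26, a=3.6): (17.965732, 4.473370, 1.640388, 19.410000)
after step 4 (δ=0.45, a=-0.2): (17.830764, 6.409672, 1.987651, 19.390000)
after step 5 (δ=-0.33, a=-0.3): (17.045689, 8.182629, 1.741667, 19.360000)
after step 6 (δ=0.09, a=2.5): (16.716490, 10.090436, 1.806376, 19.610000)

(16.7165, 10.0904, 1.8064, 19.6100)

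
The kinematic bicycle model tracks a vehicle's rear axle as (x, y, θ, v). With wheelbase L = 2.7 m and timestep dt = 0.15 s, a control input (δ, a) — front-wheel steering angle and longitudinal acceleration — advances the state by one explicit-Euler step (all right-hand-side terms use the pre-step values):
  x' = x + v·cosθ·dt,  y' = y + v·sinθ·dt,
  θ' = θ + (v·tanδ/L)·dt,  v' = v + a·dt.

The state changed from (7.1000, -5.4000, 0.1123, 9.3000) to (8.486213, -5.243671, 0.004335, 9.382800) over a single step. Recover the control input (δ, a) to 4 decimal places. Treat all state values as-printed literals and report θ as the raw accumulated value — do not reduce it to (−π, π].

a = (v'−v)/dt = (0.082800)/0.15 = 0.5520
Δθ = θ'−θ = -0.107965;  (v·dt/L) = 9.3000·0.15/2.7 = 0.516667
tan δ = Δθ·L/(v·dt) = -0.208965  →  δ = -0.2060

δ = -0.2060, a = 0.5520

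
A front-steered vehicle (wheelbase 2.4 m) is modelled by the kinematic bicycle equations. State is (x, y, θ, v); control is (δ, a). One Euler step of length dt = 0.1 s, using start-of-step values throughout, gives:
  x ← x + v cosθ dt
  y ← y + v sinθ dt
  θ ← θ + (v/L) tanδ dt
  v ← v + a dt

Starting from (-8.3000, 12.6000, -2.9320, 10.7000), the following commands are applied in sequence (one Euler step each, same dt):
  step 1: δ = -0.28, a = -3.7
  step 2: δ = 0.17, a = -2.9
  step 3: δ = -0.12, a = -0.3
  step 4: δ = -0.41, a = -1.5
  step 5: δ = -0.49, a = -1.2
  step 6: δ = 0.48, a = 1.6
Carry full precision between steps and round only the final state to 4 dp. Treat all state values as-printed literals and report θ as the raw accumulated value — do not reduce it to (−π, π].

(-14.2785, 12.3924, -3.2259, 9.9000)

after step 1 (δ=-0.28, a=-3.7): (-9.346584, 12.377374, -3.060201, 10.330000)
after step 2 (δ=0.17, a=-2.9): (-10.376164, 12.293390, -2.986317, 10.040000)
after step 3 (δ=-0.12, a=-0.3): (-11.368085, 12.138119, -3.036760, 10.010000)
after step 4 (δ=-0.41, a=-1.5): (-12.363590, 12.033373, -3.218037, 9.860000)
after step 5 (δ=-0.49, a=-1.2): (-13.346710, 12.108674, -3.437171, 9.740000)
after step 6 (δ=0.48, a=1.6): (-14.278471, 12.392394, -3.225890, 9.900000)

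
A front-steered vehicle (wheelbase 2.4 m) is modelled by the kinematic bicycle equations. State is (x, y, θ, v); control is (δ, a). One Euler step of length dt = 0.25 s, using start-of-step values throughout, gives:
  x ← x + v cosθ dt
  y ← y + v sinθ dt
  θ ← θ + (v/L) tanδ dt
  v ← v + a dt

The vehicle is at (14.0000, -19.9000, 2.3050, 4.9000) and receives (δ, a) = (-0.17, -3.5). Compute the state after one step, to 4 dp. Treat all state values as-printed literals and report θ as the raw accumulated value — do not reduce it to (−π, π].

x' = 14.0000 + 4.9000·cos(2.3050)·0.25 = 13.1793
y' = -19.9000 + 4.9000·sin(2.3050)·0.25 = -18.9906
θ' = 2.3050 + (4.9000/2.4)·tan(-0.17)·0.25 = 2.2174
v' = 4.9000 − 3.5000·0.25 = 4.0250

(13.1793, -18.9906, 2.2174, 4.0250)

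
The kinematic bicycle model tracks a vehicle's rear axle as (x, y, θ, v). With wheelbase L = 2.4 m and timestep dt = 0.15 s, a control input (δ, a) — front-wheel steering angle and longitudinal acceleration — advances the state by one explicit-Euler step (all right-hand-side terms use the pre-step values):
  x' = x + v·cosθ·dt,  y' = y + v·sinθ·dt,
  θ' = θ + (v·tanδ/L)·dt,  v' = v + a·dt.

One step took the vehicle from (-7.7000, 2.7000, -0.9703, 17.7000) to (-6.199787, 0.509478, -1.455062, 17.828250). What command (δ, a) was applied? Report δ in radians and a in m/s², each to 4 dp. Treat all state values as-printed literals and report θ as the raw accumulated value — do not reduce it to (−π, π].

a = (v'−v)/dt = (0.128250)/0.15 = 0.8550
Δθ = θ'−θ = -0.484762;  (v·dt/L) = 17.7000·0.15/2.4 = 1.106250
tan δ = Δθ·L/(v·dt) = -0.438203  →  δ = -0.4130

δ = -0.4130, a = 0.8550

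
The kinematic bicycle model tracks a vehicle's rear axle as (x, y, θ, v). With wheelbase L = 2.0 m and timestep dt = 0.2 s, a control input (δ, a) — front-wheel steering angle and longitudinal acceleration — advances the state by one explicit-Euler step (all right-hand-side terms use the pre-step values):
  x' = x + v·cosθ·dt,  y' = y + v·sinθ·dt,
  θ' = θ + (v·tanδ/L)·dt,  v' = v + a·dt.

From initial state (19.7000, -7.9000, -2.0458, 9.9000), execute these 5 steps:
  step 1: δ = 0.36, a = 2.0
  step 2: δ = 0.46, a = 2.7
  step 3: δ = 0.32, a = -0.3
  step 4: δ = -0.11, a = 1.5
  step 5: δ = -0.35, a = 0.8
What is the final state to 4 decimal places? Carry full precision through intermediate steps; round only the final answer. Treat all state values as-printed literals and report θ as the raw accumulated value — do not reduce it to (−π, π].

after step 1 (δ=0.36, a=2.0): (18.794463, -9.660796, -1.673161, 10.300000)
after step 2 (δ=0.46, a=2.7): (18.583960, -11.710013, -1.162849, 10.840000)
after step 3 (δ=0.32, a=-0.3): (19.444062, -13.700100, -0.803623, 10.780000)
after step 4 (δ=-0.11, a=1.5): (20.940549, -15.252152, -0.922683, 11.080000)
after step 5 (δ=-0.35, a=0.8): (22.278310, -17.018801, -1.327135, 11.240000)

(22.2783, -17.0188, -1.3271, 11.2400)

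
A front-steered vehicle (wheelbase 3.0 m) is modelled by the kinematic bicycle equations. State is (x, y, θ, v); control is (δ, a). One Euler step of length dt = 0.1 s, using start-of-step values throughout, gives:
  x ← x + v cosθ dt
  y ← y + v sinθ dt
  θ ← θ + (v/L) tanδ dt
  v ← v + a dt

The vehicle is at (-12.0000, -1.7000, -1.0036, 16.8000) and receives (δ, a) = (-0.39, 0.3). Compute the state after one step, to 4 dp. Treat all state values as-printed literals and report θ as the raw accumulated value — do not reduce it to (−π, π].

(-11.0974, -3.1169, -1.2338, 16.8300)

x' = -12.0000 + 16.8000·cos(-1.0036)·0.1 = -11.0974
y' = -1.7000 + 16.8000·sin(-1.0036)·0.1 = -3.1169
θ' = -1.0036 + (16.8000/3.0)·tan(-0.39)·0.1 = -1.2338
v' = 16.8000 + 0.3000·0.1 = 16.8300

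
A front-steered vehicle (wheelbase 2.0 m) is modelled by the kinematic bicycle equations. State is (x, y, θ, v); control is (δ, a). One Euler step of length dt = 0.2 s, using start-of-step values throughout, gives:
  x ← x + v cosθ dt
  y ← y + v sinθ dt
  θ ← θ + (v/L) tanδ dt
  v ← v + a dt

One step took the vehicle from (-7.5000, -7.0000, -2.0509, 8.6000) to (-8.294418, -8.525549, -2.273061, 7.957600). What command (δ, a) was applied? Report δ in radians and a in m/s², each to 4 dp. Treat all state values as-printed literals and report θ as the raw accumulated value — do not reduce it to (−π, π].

δ = -0.2528, a = -3.2120

a = (v'−v)/dt = (-0.642400)/0.2 = -3.2120
Δθ = θ'−θ = -0.222161;  (v·dt/L) = 8.6000·0.2/2.0 = 0.860000
tan δ = Δθ·L/(v·dt) = -0.258327  →  δ = -0.2528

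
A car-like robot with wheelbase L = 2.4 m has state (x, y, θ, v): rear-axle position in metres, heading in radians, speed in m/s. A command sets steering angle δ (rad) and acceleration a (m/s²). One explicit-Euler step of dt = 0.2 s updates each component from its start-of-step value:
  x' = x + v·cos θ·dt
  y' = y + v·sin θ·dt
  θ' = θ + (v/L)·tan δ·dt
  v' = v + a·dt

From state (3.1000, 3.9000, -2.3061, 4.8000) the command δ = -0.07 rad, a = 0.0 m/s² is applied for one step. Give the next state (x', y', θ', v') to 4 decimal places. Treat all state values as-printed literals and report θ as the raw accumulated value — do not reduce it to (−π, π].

(2.4560, 3.1880, -2.3341, 4.8000)

x' = 3.1000 + 4.8000·cos(-2.3061)·0.2 = 2.4560
y' = 3.9000 + 4.8000·sin(-2.3061)·0.2 = 3.1880
θ' = -2.3061 + (4.8000/2.4)·tan(-0.07)·0.2 = -2.3341
v' = 4.8000 + 0.0000·0.2 = 4.8000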